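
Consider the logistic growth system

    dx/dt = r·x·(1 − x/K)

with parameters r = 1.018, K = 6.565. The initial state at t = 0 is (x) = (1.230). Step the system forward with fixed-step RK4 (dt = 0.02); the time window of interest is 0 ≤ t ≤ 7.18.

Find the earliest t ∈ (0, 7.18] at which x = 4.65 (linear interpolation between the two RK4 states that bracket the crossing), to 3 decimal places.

t=0.000: state=(1.230)
step 1 (dt=0.02): k1=(1.018), k2=(1.024), k3=(1.024), k4=(1.031); state += dt/6·(k1+2k2+2k3+k4)
t=0.020: state=(1.250)
t=0.040: state=(1.271)
t=0.060: state=(1.292)
continuing one RK4 step at a time; state shown every 25 steps (Δt=0.5):
t=0.500: state=(1.820)
t=1.000: state=(2.557)
t=1.500: state=(3.380)
t=2.000: state=(4.192)
t=2.300: state=(4.632)
next step: t=2.320: state=(4.660) — x has crossed 4.65
linear interpolation between t=2.300 (4.63229) and t=2.320 (4.65993) → t≈2.313

t = 2.313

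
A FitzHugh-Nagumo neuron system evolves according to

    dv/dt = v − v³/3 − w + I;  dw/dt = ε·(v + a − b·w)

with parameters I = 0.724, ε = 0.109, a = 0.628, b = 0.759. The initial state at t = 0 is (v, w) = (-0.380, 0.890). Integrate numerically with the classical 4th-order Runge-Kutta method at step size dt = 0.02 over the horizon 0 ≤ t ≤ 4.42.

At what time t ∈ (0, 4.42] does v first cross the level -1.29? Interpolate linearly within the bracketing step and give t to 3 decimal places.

t = 1.316

t=0.000: state=(-0.380, 0.890)
step 1 (dt=0.02): k1=(-0.528, -0.047), k2=(-0.532, -0.047), k3=(-0.532, -0.047), k4=(-0.536, -0.048); state += dt/6·(k1+2k2+2k3+k4)
t=0.020: state=(-0.391, 0.889)
t=0.040: state=(-0.401, 0.888)
t=0.060: state=(-0.412, 0.887)
continuing one RK4 step at a time; state shown every 10 steps (Δt=0.2):
t=0.200: state=(-0.494, 0.880)
t=0.400: state=(-0.623, 0.867)
t=0.600: state=(-0.767, 0.851)
t=0.800: state=(-0.918, 0.832)
t=1.000: state=(-1.071, 0.811)
t=1.200: state=(-1.215, 0.786)
t=1.300: state=(-1.280, 0.773)
next step: t=1.320: state=(-1.293, 0.770) — v has crossed -1.29
linear interpolation between t=1.300 (-1.28010) and t=1.320 (-1.29259) → t≈1.316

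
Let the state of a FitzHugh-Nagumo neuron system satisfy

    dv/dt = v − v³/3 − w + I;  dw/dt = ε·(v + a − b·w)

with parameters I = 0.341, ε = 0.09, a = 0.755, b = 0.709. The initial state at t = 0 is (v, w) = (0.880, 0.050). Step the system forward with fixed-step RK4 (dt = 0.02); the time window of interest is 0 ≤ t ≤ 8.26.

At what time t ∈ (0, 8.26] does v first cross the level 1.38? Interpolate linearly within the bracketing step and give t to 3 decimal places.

t = 0.577

t=0.000: state=(0.880, 0.050)
step 1 (dt=0.02): k1=(0.944, 0.144), k2=(0.944, 0.145), k3=(0.944, 0.145), k4=(0.945, 0.145); state += dt/6·(k1+2k2+2k3+k4)
t=0.020: state=(0.899, 0.053)
t=0.040: state=(0.918, 0.056)
t=0.060: state=(0.937, 0.059)
continuing one RK4 step at a time; state shown every 25 steps (Δt=0.5):
t=0.500: state=(1.324, 0.131)
t=0.560: state=(1.368, 0.142)
next step: t=0.580: state=(1.382, 0.146) — v has crossed 1.38
linear interpolation between t=0.560 (1.36807) and t=0.580 (1.38218) → t≈0.577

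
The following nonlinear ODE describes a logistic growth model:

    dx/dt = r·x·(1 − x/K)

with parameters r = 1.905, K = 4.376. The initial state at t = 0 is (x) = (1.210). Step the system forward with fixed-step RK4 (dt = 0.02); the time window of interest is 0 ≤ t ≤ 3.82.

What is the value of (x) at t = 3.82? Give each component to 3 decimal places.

(x) = (4.368)

t=0.000: state=(1.210)
step 1 (dt=0.02): k1=(1.668), k2=(1.682), k3=(1.682), k4=(1.696); state += dt/6·(k1+2k2+2k3+k4)
t=0.020: state=(1.244)
t=0.040: state=(1.278)
t=0.060: state=(1.313)
continuing one RK4 step at a time; state shown every 10 steps (Δt=0.2):
t=0.200: state=(1.570)
t=0.400: state=(1.970)
t=0.600: state=(2.386)
t=0.800: state=(2.787)
t=1.000: state=(3.150)
t=1.200: state=(3.456)
t=1.400: state=(3.703)
t=1.600: state=(3.893)
t=1.800: state=(4.034)
t=2.000: state=(4.136)
t=2.200: state=(4.209)
t=2.400: state=(4.261)
t=2.600: state=(4.297)
t=2.800: state=(4.321)
t=3.000: state=(4.339)
t=3.200: state=(4.350)
t=3.400: state=(4.358)
t=3.600: state=(4.364)
t=3.800: state=(4.368)
t=3.820: state=(4.368)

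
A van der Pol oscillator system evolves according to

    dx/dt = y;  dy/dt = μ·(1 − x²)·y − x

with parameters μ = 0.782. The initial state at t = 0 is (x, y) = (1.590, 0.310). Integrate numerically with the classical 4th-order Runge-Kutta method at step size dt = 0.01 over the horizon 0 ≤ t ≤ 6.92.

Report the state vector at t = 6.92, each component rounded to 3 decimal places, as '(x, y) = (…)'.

t=0.000: state=(1.590, 0.310)
step 1 (dt=0.01): k1=(0.310, -1.960), k2=(0.300, -1.951), k3=(0.300, -1.951), k4=(0.290, -1.942); state += dt/6·(k1+2k2+2k3+k4)
t=0.010: state=(1.593, 0.290)
t=0.020: state=(1.596, 0.271)
t=0.030: state=(1.598, 0.252)
continuing one RK4 step at a time; state shown every 25 steps (Δt=0.25):
t=0.250: state=(1.611, -0.118)
t=0.500: state=(1.541, -0.432)
t=0.750: state=(1.401, -0.674)
t=1.000: state=(1.205, -0.893)
t=1.250: state=(0.953, -1.131)
t=1.500: state=(0.636, -1.421)
t=1.750: state=(0.237, -1.780)
t=2.000: state=(-0.256, -2.157)
t=2.250: state=(-0.825, -2.326)
t=2.500: state=(-1.373, -1.950)
t=2.750: state=(-1.759, -1.110)
t=3.000: state=(-1.933, -0.318)
t=3.250: state=(-1.943, 0.191)
t=3.500: state=(-1.855, 0.488)
t=3.750: state=(-1.707, 0.683)
t=4.000: state=(-1.516, 0.847)
t=4.250: state=(-1.283, 1.023)
t=4.500: state=(-1.001, 1.241)
t=4.750: state=(-0.656, 1.531)
t=5.000: state=(-0.228, 1.908)
t=5.250: state=(0.300, 2.304)
t=5.500: state=(0.903, 2.441)
t=5.750: state=(1.467, 1.953)
t=6.000: state=(1.841, 1.023)
t=6.250: state=(1.991, 0.227)
t=6.500: state=(1.982, -0.252)
t=6.750: state=(1.882, -0.523)
t=6.920: state=(1.782, -0.650)

(x, y) = (1.782, -0.650)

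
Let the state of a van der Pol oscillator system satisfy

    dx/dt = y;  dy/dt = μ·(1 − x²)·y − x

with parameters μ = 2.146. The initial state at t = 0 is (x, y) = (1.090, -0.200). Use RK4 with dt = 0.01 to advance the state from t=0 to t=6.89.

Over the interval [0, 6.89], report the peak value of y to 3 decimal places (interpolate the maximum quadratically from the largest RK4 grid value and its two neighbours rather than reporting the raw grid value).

max y = 3.996

t=0.000: state=(1.090, -0.200)
step 1 (dt=0.01): k1=(-0.200, -1.009), k2=(-0.205, -1.007), k3=(-0.205, -1.007), k4=(-0.210, -1.005); state += dt/6·(k1+2k2+2k3+k4)
t=0.010: state=(1.088, -0.210)
t=0.020: state=(1.086, -0.220)
t=0.030: state=(1.084, -0.230)
continuing one RK4 step at a time; state shown every 25 steps (Δt=0.25):
t=0.250: state=(1.009, -0.446)
t=0.500: state=(0.865, -0.719)
t=0.750: state=(0.640, -1.117)
t=1.000: state=(0.280, -1.835)
t=1.250: state=(-0.326, -3.097)
t=1.500: state=(-1.214, -3.557)
t=1.750: state=(-1.842, -1.318)
t=2.000: state=(-1.980, -0.051)
t=2.250: state=(-1.947, 0.241)
t=2.500: state=(-1.876, 0.314)
t=2.750: state=(-1.793, 0.350)
t=3.000: state=(-1.701, 0.384)
t=3.250: state=(-1.600, 0.424)
t=3.500: state=(-1.488, 0.476)
t=3.750: state=(-1.361, 0.550)
t=4.000: state=(-1.210, 0.661)
t=4.250: state=(-1.024, 0.841)
t=4.500: state=(-0.778, 1.165)
t=4.750: state=(-0.416, 1.810)
t=5.000: state=(0.180, 3.068)
t=5.250: state=(1.103, 3.938)
t=5.500: state=(1.840, 1.643)
t=5.750: state=(2.018, 0.110)
t=6.000: state=(1.993, -0.227)
t=6.250: state=(1.925, -0.303)
t=6.500: state=(1.845, -0.336)
t=6.750: state=(1.757, -0.365)
t=6.890: state=(1.705, -0.383)
largest grid value and its neighbours: y(5.200)=3.99244, y(5.210)=3.99577, y(5.220)=3.99223
parabola through these three points peaks at t≈5.210 with y≈3.99577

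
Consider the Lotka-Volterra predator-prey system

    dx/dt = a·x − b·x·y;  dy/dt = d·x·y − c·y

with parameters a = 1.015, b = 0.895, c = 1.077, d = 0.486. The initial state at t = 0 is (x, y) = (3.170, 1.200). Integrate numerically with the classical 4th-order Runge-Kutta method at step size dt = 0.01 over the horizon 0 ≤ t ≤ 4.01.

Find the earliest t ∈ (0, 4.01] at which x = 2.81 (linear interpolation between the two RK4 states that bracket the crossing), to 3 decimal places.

t=0.000: state=(3.170, 1.200)
step 1 (dt=0.01): k1=(-0.187, 0.556), k2=(-0.195, 0.557), k3=(-0.195, 0.557), k4=(-0.203, 0.558); state += dt/6·(k1+2k2+2k3+k4)
t=0.010: state=(3.168, 1.206)
t=0.020: state=(3.166, 1.211)
t=0.030: state=(3.164, 1.217)
continuing one RK4 step at a time; state shown every 20 steps (Δt=0.2):
t=0.200: state=(3.101, 1.313)
t=0.400: state=(2.974, 1.423)
t=0.580: state=(2.818, 1.510)
next step: t=0.590: state=(2.809, 1.515) — x has crossed 2.81
linear interpolation between t=0.580 (2.81839) and t=0.590 (2.80886) → t≈0.589

t = 0.589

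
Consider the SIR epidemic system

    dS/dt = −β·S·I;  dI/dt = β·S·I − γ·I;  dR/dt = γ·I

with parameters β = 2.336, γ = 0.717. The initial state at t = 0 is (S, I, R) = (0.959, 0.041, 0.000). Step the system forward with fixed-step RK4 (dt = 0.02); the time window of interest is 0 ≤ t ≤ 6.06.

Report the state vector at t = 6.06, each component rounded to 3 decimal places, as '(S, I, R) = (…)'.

t=0.000: state=(0.959, 0.041, 0.000)
step 1 (dt=0.02): k1=(-0.092, 0.062, 0.029), k2=(-0.093, 0.063, 0.030), k3=(-0.093, 0.063, 0.030), k4=(-0.095, 0.064, 0.030); state += dt/6·(k1+2k2+2k3+k4)
t=0.020: state=(0.957, 0.042, 0.001)
t=0.040: state=(0.955, 0.044, 0.001)
t=0.060: state=(0.953, 0.045, 0.002)
continuing one RK4 step at a time; state shown every 10 steps (Δt=0.2):
t=0.200: state=(0.938, 0.055, 0.007)
t=0.400: state=(0.910, 0.074, 0.016)
t=0.600: state=(0.875, 0.097, 0.028)
t=0.800: state=(0.830, 0.125, 0.044)
t=1.000: state=(0.777, 0.158, 0.064)
t=1.200: state=(0.716, 0.194, 0.090)
t=1.400: state=(0.648, 0.232, 0.120)
t=1.600: state=(0.577, 0.267, 0.156)
t=1.800: state=(0.505, 0.298, 0.197)
t=2.000: state=(0.437, 0.322, 0.241)
t=2.200: state=(0.375, 0.337, 0.288)
t=2.400: state=(0.320, 0.343, 0.337)
t=2.600: state=(0.272, 0.341, 0.386)
t=2.800: state=(0.233, 0.333, 0.435)
t=3.000: state=(0.200, 0.319, 0.482)
t=3.200: state=(0.173, 0.301, 0.526)
t=3.400: state=(0.151, 0.281, 0.568)
t=3.600: state=(0.133, 0.260, 0.607)
t=3.800: state=(0.118, 0.239, 0.643)
t=4.000: state=(0.106, 0.218, 0.675)
t=4.200: state=(0.096, 0.198, 0.705)
t=4.400: state=(0.088, 0.179, 0.732)
t=4.600: state=(0.081, 0.162, 0.757)
t=4.800: state=(0.076, 0.145, 0.779)
t=5.000: state=(0.071, 0.130, 0.799)
t=5.200: state=(0.067, 0.117, 0.816)
t=5.400: state=(0.064, 0.104, 0.832)
t=5.600: state=(0.061, 0.093, 0.846)
t=5.800: state=(0.058, 0.083, 0.859)
t=6.000: state=(0.056, 0.074, 0.870)
t=6.060: state=(0.056, 0.071, 0.873)

(S, I, R) = (0.056, 0.071, 0.873)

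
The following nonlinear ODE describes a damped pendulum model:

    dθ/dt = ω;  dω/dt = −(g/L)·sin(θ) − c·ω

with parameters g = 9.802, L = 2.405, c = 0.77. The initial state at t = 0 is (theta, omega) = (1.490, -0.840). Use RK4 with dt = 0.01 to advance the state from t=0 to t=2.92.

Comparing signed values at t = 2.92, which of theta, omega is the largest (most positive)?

largest component: omega

t=0.000: state=(1.490, -0.840)
step 1 (dt=0.01): k1=(-0.840, -3.416), k2=(-0.857, -3.401), k3=(-0.857, -3.401), k4=(-0.874, -3.386); state += dt/6·(k1+2k2+2k3+k4)
t=0.010: state=(1.481, -0.874)
t=0.020: state=(1.473, -0.908)
t=0.030: state=(1.463, -0.941)
continuing one RK4 step at a time; state shown every 10 steps (Δt=0.1):
t=0.100: state=(1.389, -1.167)
t=0.200: state=(1.258, -1.460)
t=0.300: state=(1.099, -1.714)
t=0.400: state=(0.917, -1.919)
t=0.500: state=(0.717, -2.062)
t=0.600: state=(0.507, -2.134)
t=0.700: state=(0.293, -2.127)
t=0.800: state=(0.084, -2.042)
t=0.900: state=(-0.113, -1.884)
t=1.000: state=(-0.291, -1.665)
t=1.100: state=(-0.445, -1.399)
t=1.200: state=(-0.570, -1.104)
t=1.300: state=(-0.665, -0.794)
t=1.400: state=(-0.729, -0.483)
t=1.500: state=(-0.762, -0.180)
t=1.600: state=(-0.765, 0.105)
t=1.700: state=(-0.742, 0.366)
t=1.800: state=(-0.693, 0.597)
t=1.900: state=(-0.623, 0.793)
t=2.000: state=(-0.536, 0.950)
t=2.100: state=(-0.435, 1.062)
t=2.200: state=(-0.325, 1.129)
t=2.300: state=(-0.211, 1.149)
t=2.400: state=(-0.097, 1.123)
t=2.500: state=(0.013, 1.056)
t=2.600: state=(0.113, 0.952)
t=2.700: state=(0.202, 0.819)
t=2.800: state=(0.277, 0.665)
t=2.900: state=(0.335, 0.497)
t=2.920: state=(0.344, 0.463)
compare at T: theta=0.344, omega=0.463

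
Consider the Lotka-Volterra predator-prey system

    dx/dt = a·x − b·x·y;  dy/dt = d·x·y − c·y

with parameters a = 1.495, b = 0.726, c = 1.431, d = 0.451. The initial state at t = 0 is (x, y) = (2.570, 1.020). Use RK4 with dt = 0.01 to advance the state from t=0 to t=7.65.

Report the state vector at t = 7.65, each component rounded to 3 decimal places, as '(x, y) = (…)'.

(x, y) = (1.492, 2.209)

t=0.000: state=(2.570, 1.020)
step 1 (dt=0.01): k1=(1.939, -0.277), k2=(1.949, -0.273), k3=(1.949, -0.273), k4=(1.959, -0.268); state += dt/6·(k1+2k2+2k3+k4)
t=0.010: state=(2.589, 1.017)
t=0.020: state=(2.609, 1.015)
t=0.030: state=(2.629, 1.012)
continuing one RK4 step at a time; state shown every 25 steps (Δt=0.25):
t=0.250: state=(3.117, 0.982)
t=0.500: state=(3.785, 1.012)
t=0.750: state=(4.535, 1.130)
t=1.000: state=(5.262, 1.375)
t=1.250: state=(5.753, 1.795)
t=1.500: state=(5.722, 2.411)
t=1.750: state=(5.035, 3.110)
t=2.000: state=(3.955, 3.615)
t=2.250: state=(2.935, 3.719)
t=2.500: state=(2.213, 3.465)
t=2.750: state=(1.781, 3.028)
t=3.000: state=(1.560, 2.552)
t=3.250: state=(1.486, 2.116)
t=3.500: state=(1.522, 1.752)
t=3.750: state=(1.653, 1.464)
t=4.000: state=(1.881, 1.248)
t=4.250: state=(2.211, 1.098)
t=4.500: state=(2.656, 1.009)
t=4.750: state=(3.225, 0.982)
t=5.000: state=(3.911, 1.025)
t=5.250: state=(4.668, 1.163)
t=5.500: state=(5.372, 1.434)
t=5.750: state=(5.792, 1.889)
t=6.000: state=(5.648, 2.533)
t=6.250: state=(4.863, 3.220)
t=6.500: state=(3.762, 3.664)
t=6.750: state=(2.786, 3.696)
t=7.000: state=(2.119, 3.398)
t=7.250: state=(1.730, 2.945)
t=7.500: state=(1.538, 2.472)
t=7.650: state=(1.492, 2.209)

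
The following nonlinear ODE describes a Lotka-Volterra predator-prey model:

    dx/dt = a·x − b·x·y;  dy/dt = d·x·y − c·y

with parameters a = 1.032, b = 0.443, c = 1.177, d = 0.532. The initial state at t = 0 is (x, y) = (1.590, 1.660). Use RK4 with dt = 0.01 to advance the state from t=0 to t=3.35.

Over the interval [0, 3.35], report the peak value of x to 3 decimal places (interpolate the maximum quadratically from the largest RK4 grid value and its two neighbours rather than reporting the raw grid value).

t=0.000: state=(1.590, 1.660)
step 1 (dt=0.01): k1=(0.472, -0.550), k2=(0.474, -0.547), k3=(0.474, -0.547), k4=(0.477, -0.544); state += dt/6·(k1+2k2+2k3+k4)
t=0.010: state=(1.595, 1.655)
t=0.020: state=(1.600, 1.649)
t=0.030: state=(1.604, 1.644)
continuing one RK4 step at a time; state shown every 20 steps (Δt=0.2):
t=0.200: state=(1.695, 1.562)
t=0.400: state=(1.820, 1.488)
t=0.600: state=(1.966, 1.438)
t=0.800: state=(2.130, 1.413)
t=1.000: state=(2.311, 1.414)
t=1.200: state=(2.504, 1.443)
t=1.400: state=(2.701, 1.505)
t=1.600: state=(2.895, 1.601)
t=1.800: state=(3.070, 1.739)
t=2.000: state=(3.210, 1.920)
t=2.200: state=(3.297, 2.146)
t=2.400: state=(3.312, 2.412)
t=2.600: state=(3.246, 2.704)
t=2.800: state=(3.100, 2.997)
t=3.000: state=(2.887, 3.258)
t=3.200: state=(2.635, 3.454)
t=3.350: state=(2.437, 3.545)
largest grid value and its neighbours: x(2.330)=3.31578, x(2.340)=3.31590, x(2.350)=3.31582
parabola through these three points peaks at t≈2.341 with x≈3.31590

max x = 3.316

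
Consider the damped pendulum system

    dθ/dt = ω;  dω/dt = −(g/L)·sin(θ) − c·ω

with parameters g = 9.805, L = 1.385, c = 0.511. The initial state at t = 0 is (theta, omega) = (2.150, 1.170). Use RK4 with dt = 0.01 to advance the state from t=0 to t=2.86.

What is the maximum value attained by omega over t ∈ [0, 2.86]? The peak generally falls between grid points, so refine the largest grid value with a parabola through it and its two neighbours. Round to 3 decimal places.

max omega = 2.947

t=0.000: state=(2.150, 1.170)
step 1 (dt=0.01): k1=(1.170, -6.523), k2=(1.137, -6.483), k3=(1.138, -6.484), k4=(1.105, -6.445); state += dt/6·(k1+2k2+2k3+k4)
t=0.010: state=(2.161, 1.105)
t=0.020: state=(2.172, 1.041)
t=0.030: state=(2.182, 0.978)
continuing one RK4 step at a time; state shown every 10 steps (Δt=0.1):
t=0.100: state=(2.236, 0.553)
t=0.200: state=(2.262, -0.010)
t=0.300: state=(2.235, -0.545)
t=0.400: state=(2.154, -1.076)
t=0.500: state=(2.019, -1.621)
t=0.600: state=(1.829, -2.186)
t=0.700: state=(1.581, -2.759)
t=0.800: state=(1.278, -3.303)
t=0.900: state=(0.924, -3.751)
t=1.000: state=(0.533, -4.021)
t=1.100: state=(0.128, -4.042)
t=1.200: state=(-0.266, -3.791)
t=1.300: state=(-0.622, -3.304)
t=1.400: state=(-0.921, -2.656)
t=1.500: state=(-1.151, -1.929)
t=1.600: state=(-1.307, -1.182)
t=1.700: state=(-1.388, -0.449)
t=1.800: state=(-1.397, 0.253)
t=1.900: state=(-1.339, 0.917)
t=2.000: state=(-1.216, 1.532)
t=2.100: state=(-1.034, 2.079)
t=2.200: state=(-0.803, 2.524)
t=2.300: state=(-0.534, 2.826)
t=2.400: state=(-0.244, 2.946)
t=2.500: state=(0.048, 2.865)
t=2.600: state=(0.322, 2.593)
t=2.700: state=(0.562, 2.167)
t=2.800: state=(0.752, 1.635)
t=2.860: state=(0.840, 1.286)
largest grid value and its neighbours: omega(2.400)=2.94566, omega(2.410)=2.94670, omega(2.420)=2.94571
parabola through these three points peaks at t≈2.410 with omega≈2.94670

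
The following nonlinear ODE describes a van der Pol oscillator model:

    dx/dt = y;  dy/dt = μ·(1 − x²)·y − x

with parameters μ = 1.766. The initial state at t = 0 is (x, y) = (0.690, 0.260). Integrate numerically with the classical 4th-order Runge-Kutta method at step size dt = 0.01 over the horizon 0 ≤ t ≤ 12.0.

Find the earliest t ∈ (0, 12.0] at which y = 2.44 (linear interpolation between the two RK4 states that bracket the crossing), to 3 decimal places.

t=0.000: state=(0.690, 0.260)
step 1 (dt=0.01): k1=(0.260, -0.449), k2=(0.258, -0.454), k3=(0.258, -0.454), k4=(0.255, -0.458); state += dt/6·(k1+2k2+2k3+k4)
t=0.010: state=(0.693, 0.255)
t=0.020: state=(0.695, 0.251)
t=0.030: state=(0.698, 0.246)
continuing one RK4 step at a time; state shown every 50 steps (Δt=0.5):
t=0.500: state=(0.748, -0.057)
t=1.000: state=(0.607, -0.540)
t=1.500: state=(0.143, -1.435)
t=2.000: state=(-0.936, -2.687)
t=2.500: state=(-1.805, -0.507)
t=3.000: state=(-1.784, 0.325)
t=3.500: state=(-1.575, 0.494)
t=4.000: state=(-1.287, 0.677)
t=4.500: state=(-0.861, 1.096)
t=5.000: state=(-0.047, 2.411)
next step: t=5.010: state=(-0.023, 2.454) — y has crossed 2.44
linear interpolation between t=5.000 (2.41100) and t=5.010 (2.45426) → t≈5.007

t = 5.007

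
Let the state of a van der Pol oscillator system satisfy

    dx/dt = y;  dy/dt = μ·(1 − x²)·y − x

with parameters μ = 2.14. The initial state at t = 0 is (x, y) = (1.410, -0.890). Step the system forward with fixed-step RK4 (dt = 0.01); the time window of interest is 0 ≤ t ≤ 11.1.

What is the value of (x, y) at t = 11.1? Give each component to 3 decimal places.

(x, y) = (-1.600, 0.425)

t=0.000: state=(1.410, -0.890)
step 1 (dt=0.01): k1=(-0.890, 0.472), k2=(-0.888, 0.448), k3=(-0.888, 0.448), k4=(-0.886, 0.424); state += dt/6·(k1+2k2+2k3+k4)
t=0.010: state=(1.401, -0.886)
t=0.020: state=(1.392, -0.882)
t=0.030: state=(1.383, -0.878)
continuing one RK4 step at a time; state shown every 50 steps (Δt=0.5):
t=0.500: state=(0.950, -1.080)
t=1.000: state=(0.141, -2.503)
t=1.500: state=(-1.619, -2.889)
t=2.000: state=(-2.031, 0.149)
t=2.500: state=(-1.898, 0.320)
t=3.000: state=(-1.724, 0.377)
t=3.500: state=(-1.515, 0.464)
t=4.000: state=(-1.247, 0.633)
t=4.500: state=(-0.840, 1.074)
t=5.000: state=(0.018, 2.727)
t=5.500: state=(1.729, 2.259)
t=6.000: state=(2.005, -0.190)
t=6.500: state=(1.863, -0.330)
t=7.000: state=(1.683, -0.392)
t=7.500: state=(1.466, -0.489)
t=8.000: state=(1.178, -0.690)
t=8.500: state=(0.719, -1.257)
t=9.000: state=(-0.335, -3.361)
t=9.500: state=(-1.907, -1.192)
t=10.000: state=(-1.981, 0.250)
t=10.500: state=(-1.828, 0.342)
t=11.000: state=(-1.642, 0.408)
t=11.100: state=(-1.600, 0.425)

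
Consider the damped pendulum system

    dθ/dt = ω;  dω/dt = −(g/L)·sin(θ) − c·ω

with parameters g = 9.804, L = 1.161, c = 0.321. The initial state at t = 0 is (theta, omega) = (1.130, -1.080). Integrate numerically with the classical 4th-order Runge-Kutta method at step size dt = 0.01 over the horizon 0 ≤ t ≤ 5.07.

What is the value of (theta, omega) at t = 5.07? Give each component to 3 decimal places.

t=0.000: state=(1.130, -1.080)
step 1 (dt=0.01): k1=(-1.080, -7.291), k2=(-1.116, -7.259), k3=(-1.116, -7.259), k4=(-1.153, -7.227); state += dt/6·(k1+2k2+2k3+k4)
t=0.010: state=(1.119, -1.153)
t=0.020: state=(1.107, -1.225)
t=0.030: state=(1.094, -1.296)
continuing one RK4 step at a time; state shown every 20 steps (Δt=0.2):
t=0.200: state=(0.779, -2.359)
t=0.400: state=(0.229, -3.003)
t=0.600: state=(-0.358, -2.699)
t=0.800: state=(-0.798, -1.617)
t=1.000: state=(-0.984, -0.221)
t=1.200: state=(-0.890, 1.131)
t=1.400: state=(-0.553, 2.155)
t=1.600: state=(-0.072, 2.525)
t=1.800: state=(0.402, 2.086)
t=2.000: state=(0.723, 1.062)
t=2.200: state=(0.813, -0.165)
t=2.400: state=(0.665, -1.276)
t=2.600: state=(0.329, -1.988)
t=2.800: state=(-0.087, -2.059)
t=3.000: state=(-0.450, -1.481)
t=3.200: state=(-0.653, -0.509)
t=3.400: state=(-0.649, 0.537)
t=3.600: state=(-0.452, 1.376)
t=3.800: state=(-0.129, 1.764)
t=4.000: state=(0.215, 1.577)
t=4.200: state=(0.470, 0.912)
t=4.400: state=(0.565, 0.025)
t=4.600: state=(0.483, -0.813)
t=4.800: state=(0.259, -1.366)
t=5.000: state=(-0.033, -1.465)
t=5.070: state=(-0.133, -1.384)

(theta, omega) = (-0.133, -1.384)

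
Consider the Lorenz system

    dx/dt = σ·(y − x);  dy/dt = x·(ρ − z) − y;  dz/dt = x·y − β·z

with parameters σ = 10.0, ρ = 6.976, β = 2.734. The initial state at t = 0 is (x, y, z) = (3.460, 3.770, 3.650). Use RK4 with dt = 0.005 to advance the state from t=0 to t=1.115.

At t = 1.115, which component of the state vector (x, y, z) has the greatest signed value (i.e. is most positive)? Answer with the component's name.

largest component: z

t=0.000: state=(3.460, 3.770, 3.650)
step 1 (dt=0.005): k1=(3.100, 7.738, 3.065), k2=(3.216, 7.718, 3.140), k3=(3.213, 7.718, 3.141), k4=(3.325, 7.698, 3.217); state += dt/6·(k1+2k2+2k3+k4)
t=0.005: state=(3.476, 3.809, 3.666)
t=0.010: state=(3.493, 3.847, 3.682)
t=0.015: state=(3.511, 3.885, 3.699)
continuing one RK4 step at a time; state shown every 10 steps (Δt=0.05):
t=0.050: state=(3.663, 4.147, 3.843)
t=0.100: state=(3.930, 4.500, 4.120)
t=0.150: state=(4.222, 4.812, 4.483)
t=0.200: state=(4.510, 5.063, 4.921)
t=0.250: state=(4.765, 5.225, 5.411)
t=0.300: state=(4.962, 5.281, 5.918)
t=0.350: state=(5.079, 5.222, 6.398)
t=0.400: state=(5.103, 5.058, 6.807)
t=0.450: state=(5.035, 4.813, 7.109)
t=0.500: state=(4.887, 4.522, 7.283)
t=0.550: state=(4.679, 4.222, 7.330)
t=0.600: state=(4.439, 3.943, 7.262)
t=0.650: state=(4.192, 3.706, 7.104)
t=0.700: state=(3.959, 3.521, 6.882)
t=0.750: state=(3.757, 3.391, 6.624)
t=0.800: state=(3.595, 3.313, 6.352)
t=0.850: state=(3.476, 3.282, 6.084)
t=0.900: state=(3.401, 3.293, 5.834)
t=0.950: state=(3.367, 3.339, 5.612)
t=1.000: state=(3.372, 3.416, 5.426)
t=1.050: state=(3.410, 3.519, 5.282)
t=1.100: state=(3.478, 3.640, 5.183)
t=1.115: state=(3.504, 3.680, 5.162)
compare at T: x=3.504, y=3.680, z=5.162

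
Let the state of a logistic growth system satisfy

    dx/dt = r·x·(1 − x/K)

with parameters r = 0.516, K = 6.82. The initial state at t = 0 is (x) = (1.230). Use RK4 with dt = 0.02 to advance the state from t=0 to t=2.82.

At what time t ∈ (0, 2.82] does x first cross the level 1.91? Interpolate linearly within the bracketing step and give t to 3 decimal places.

t=0.000: state=(1.230)
step 1 (dt=0.02): k1=(0.520), k2=(0.522), k3=(0.522), k4=(0.524); state += dt/6·(k1+2k2+2k3+k4)
t=0.020: state=(1.240)
t=0.040: state=(1.251)
t=0.060: state=(1.262)
continuing one RK4 step at a time; state shown every 5 steps (Δt=0.1):
t=0.100: state=(1.283)
t=0.200: state=(1.337)
t=0.300: state=(1.394)
t=0.400: state=(1.452)
t=0.500: state=(1.512)
t=0.600: state=(1.573)
t=0.700: state=(1.637)
t=0.800: state=(1.702)
t=0.900: state=(1.768)
t=1.000: state=(1.837)
t=1.100: state=(1.907)
next step: t=1.120: state=(1.921) — x has crossed 1.91
linear interpolation between t=1.100 (1.90698) and t=1.120 (1.92119) → t≈1.104

t = 1.104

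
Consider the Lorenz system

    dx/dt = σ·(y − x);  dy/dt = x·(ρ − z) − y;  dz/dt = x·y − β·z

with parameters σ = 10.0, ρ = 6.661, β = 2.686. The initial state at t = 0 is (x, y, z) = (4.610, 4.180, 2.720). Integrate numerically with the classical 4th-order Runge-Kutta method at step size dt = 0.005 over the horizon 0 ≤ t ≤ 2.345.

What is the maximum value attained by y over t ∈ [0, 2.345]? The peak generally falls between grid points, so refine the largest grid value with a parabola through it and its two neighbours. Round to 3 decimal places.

max y = 5.634

t=0.000: state=(4.610, 4.180, 2.720)
step 1 (dt=0.005): k1=(-4.300, 13.988, 11.964), k2=(-3.843, 13.773, 11.999), k3=(-3.860, 13.778, 12.002), k4=(-3.418, 13.568, 12.038); state += dt/6·(k1+2k2+2k3+k4)
t=0.005: state=(4.591, 4.249, 2.780)
t=0.010: state=(4.576, 4.316, 2.840)
t=0.015: state=(4.565, 4.381, 2.901)
continuing one RK4 step at a time; state shown every 20 steps (Δt=0.1):
t=0.100: state=(4.758, 5.229, 4.016)
t=0.200: state=(5.240, 5.633, 5.490)
t=0.300: state=(5.413, 5.334, 6.802)
t=0.400: state=(5.088, 4.549, 7.492)
t=0.500: state=(4.435, 3.724, 7.445)
t=0.600: state=(3.761, 3.158, 6.910)
t=0.700: state=(3.267, 2.891, 6.199)
t=0.800: state=(3.007, 2.856, 5.518)
t=0.900: state=(2.953, 2.988, 4.975)
t=1.000: state=(3.063, 3.241, 4.622)
t=1.100: state=(3.296, 3.575, 4.484)
t=1.200: state=(3.607, 3.941, 4.569)
t=1.300: state=(3.943, 4.270, 4.861)
t=1.400: state=(4.236, 4.482, 5.297)
t=1.500: state=(4.414, 4.518, 5.768)
t=1.600: state=(4.436, 4.378, 6.145)
t=1.700: state=(4.311, 4.130, 6.332)
t=1.800: state=(4.098, 3.866, 6.312)
t=1.900: state=(3.872, 3.661, 6.135)
t=2.000: state=(3.691, 3.547, 5.878)
t=2.100: state=(3.588, 3.526, 5.617)
t=2.200: state=(3.567, 3.584, 5.406)
t=2.300: state=(3.617, 3.696, 5.277)
t=2.345: state=(3.657, 3.757, 5.251)
largest grid value and its neighbours: y(0.200)=5.63252, y(0.205)=5.63412, y(0.210)=5.63390
parabola through these three points peaks at t≈0.207 with y≈5.63425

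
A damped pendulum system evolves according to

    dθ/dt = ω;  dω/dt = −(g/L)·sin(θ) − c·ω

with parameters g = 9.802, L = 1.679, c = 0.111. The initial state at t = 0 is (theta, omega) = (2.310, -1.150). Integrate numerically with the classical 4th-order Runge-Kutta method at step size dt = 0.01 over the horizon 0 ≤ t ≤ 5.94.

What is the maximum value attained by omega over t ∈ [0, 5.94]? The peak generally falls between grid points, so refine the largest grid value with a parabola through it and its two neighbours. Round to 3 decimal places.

max omega = 4.033

t=0.000: state=(2.310, -1.150)
step 1 (dt=0.01): k1=(-1.150, -4.187), k2=(-1.171, -4.207), k3=(-1.171, -4.207), k4=(-1.192, -4.228); state += dt/6·(k1+2k2+2k3+k4)
t=0.010: state=(2.298, -1.192)
t=0.020: state=(2.286, -1.235)
t=0.030: state=(2.274, -1.277)
continuing one RK4 step at a time; state shown every 20 steps (Δt=0.2):
t=0.200: state=(1.990, -2.077)
t=0.400: state=(1.468, -3.156)
t=0.600: state=(0.736, -4.101)
t=0.800: state=(-0.125, -4.351)
t=1.000: state=(-0.940, -3.672)
t=1.200: state=(-1.561, -2.506)
t=1.400: state=(-1.943, -1.326)
t=1.600: state=(-2.101, -0.268)
t=1.800: state=(-2.054, 0.738)
t=2.000: state=(-1.802, 1.794)
t=2.200: state=(-1.332, 2.898)
t=2.400: state=(-0.656, 3.793)
t=2.600: state=(0.138, 3.999)
t=2.800: state=(0.885, 3.347)
t=3.000: state=(1.445, 2.218)
t=3.200: state=(1.768, 1.021)
t=3.400: state=(1.858, -0.116)
t=3.600: state=(1.723, -1.235)
t=3.800: state=(1.363, -2.356)
t=4.000: state=(0.791, -3.316)
t=4.200: state=(0.074, -3.722)
t=4.400: state=(-0.643, -3.315)
t=4.600: state=(-1.212, -2.319)
t=4.800: state=(-1.558, -1.134)
t=5.000: state=(-1.667, 0.042)
t=5.200: state=(-1.543, 1.194)
t=5.400: state=(-1.192, 2.297)
t=5.600: state=(-0.640, 3.160)
t=5.800: state=(0.032, 3.433)
t=5.940: state=(0.498, 3.166)
largest grid value and its neighbours: omega(2.540)=4.03242, omega(2.550)=4.03278, omega(2.560)=4.03079
parabola through these three points peaks at t≈2.547 with omega≈4.03292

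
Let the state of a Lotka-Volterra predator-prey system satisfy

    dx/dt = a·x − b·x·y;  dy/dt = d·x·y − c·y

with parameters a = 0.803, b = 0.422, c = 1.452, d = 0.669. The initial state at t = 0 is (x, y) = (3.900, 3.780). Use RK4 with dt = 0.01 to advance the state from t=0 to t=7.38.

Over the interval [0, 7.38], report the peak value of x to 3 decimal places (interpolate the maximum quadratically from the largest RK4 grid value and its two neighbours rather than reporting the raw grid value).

t=0.000: state=(3.900, 3.780)
step 1 (dt=0.01): k1=(-3.089, 4.374), k2=(-3.113, 4.360), k3=(-3.113, 4.359), k4=(-3.136, 4.345); state += dt/6·(k1+2k2+2k3+k4)
t=0.010: state=(3.869, 3.824)
t=0.020: state=(3.837, 3.867)
t=0.030: state=(3.805, 3.910)
continuing one RK4 step at a time; state shown every 25 steps (Δt=0.25):
t=0.250: state=(3.036, 4.704)
t=0.500: state=(2.204, 5.060)
t=0.750: state=(1.593, 4.819)
t=1.000: state=(1.206, 4.224)
t=1.250: state=(0.980, 3.522)
t=1.500: state=(0.856, 2.853)
t=1.750: state=(0.799, 2.277)
t=2.000: state=(0.788, 1.808)
t=2.250: state=(0.812, 1.437)
t=2.500: state=(0.867, 1.150)
t=2.750: state=(0.950, 0.931)
t=3.000: state=(1.062, 0.766)
t=3.250: state=(1.206, 0.644)
t=3.500: state=(1.384, 0.556)
t=3.750: state=(1.601, 0.496)
t=4.000: state=(1.861, 0.460)
t=4.250: state=(2.169, 0.448)
t=4.500: state=(2.527, 0.461)
t=4.750: state=(2.936, 0.506)
t=5.000: state=(3.388, 0.598)
t=5.250: state=(3.857, 0.762)
t=5.500: state=(4.291, 1.049)
t=5.750: state=(4.587, 1.537)
t=6.000: state=(4.588, 2.315)
t=6.250: state=(4.163, 3.368)
t=6.500: state=(3.368, 4.414)
t=6.750: state=(2.491, 5.006)
t=7.000: state=(1.790, 4.964)
t=7.250: state=(1.327, 4.468)
t=7.380: state=(1.164, 4.121)
largest grid value and its neighbours: x(5.870)=4.63464, x(5.880)=4.63497, x(5.890)=4.63468
parabola through these three points peaks at t≈5.880 with x≈4.63497

max x = 4.635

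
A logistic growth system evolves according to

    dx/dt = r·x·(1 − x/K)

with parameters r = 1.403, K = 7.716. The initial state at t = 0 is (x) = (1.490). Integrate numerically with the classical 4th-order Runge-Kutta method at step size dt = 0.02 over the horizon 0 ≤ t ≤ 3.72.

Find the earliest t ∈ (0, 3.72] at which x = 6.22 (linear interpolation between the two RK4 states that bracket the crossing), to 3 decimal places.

t=0.000: state=(1.490)
step 1 (dt=0.02): k1=(1.687), k2=(1.701), k3=(1.701), k4=(1.716); state += dt/6·(k1+2k2+2k3+k4)
t=0.020: state=(1.524)
t=0.040: state=(1.559)
t=0.060: state=(1.594)
continuing one RK4 step at a time; state shown every 10 steps (Δt=0.2):
t=0.200: state=(1.857)
t=0.400: state=(2.280)
t=0.600: state=(2.755)
t=0.800: state=(3.269)
t=1.000: state=(3.806)
t=1.200: state=(4.345)
t=1.400: state=(4.865)
t=1.600: state=(5.348)
t=1.800: state=(5.782)
t=2.000: state=(6.160)
t=2.020: state=(6.195)
next step: t=2.040: state=(6.229) — x has crossed 6.22
linear interpolation between t=2.020 (6.19467) and t=2.040 (6.22865) → t≈2.035

t = 2.035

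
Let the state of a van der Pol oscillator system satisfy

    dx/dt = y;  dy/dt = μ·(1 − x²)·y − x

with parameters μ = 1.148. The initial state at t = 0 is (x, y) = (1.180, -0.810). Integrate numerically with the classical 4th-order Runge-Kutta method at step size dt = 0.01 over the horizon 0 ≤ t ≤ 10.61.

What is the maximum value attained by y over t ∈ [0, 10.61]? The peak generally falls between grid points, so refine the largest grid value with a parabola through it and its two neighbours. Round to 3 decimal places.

t=0.000: state=(1.180, -0.810)
step 1 (dt=0.01): k1=(-0.810, -0.815), k2=(-0.814, -0.818), k3=(-0.814, -0.818), k4=(-0.818, -0.821); state += dt/6·(k1+2k2+2k3+k4)
t=0.010: state=(1.172, -0.818)
t=0.020: state=(1.164, -0.826)
t=0.030: state=(1.155, -0.835)
continuing one RK4 step at a time; state shown every 50 steps (Δt=0.5):
t=0.500: state=(0.652, -1.363)
t=1.000: state=(-0.276, -2.431)
t=1.500: state=(-1.552, -2.007)
t=2.000: state=(-1.986, -0.014)
t=2.500: state=(-1.835, 0.494)
t=3.000: state=(-1.535, 0.704)
t=3.500: state=(-1.116, 1.002)
t=4.000: state=(-0.475, 1.659)
t=4.500: state=(0.642, 2.781)
t=5.000: state=(1.816, 1.290)
t=5.500: state=(1.993, -0.226)
t=6.000: state=(1.782, -0.555)
t=6.500: state=(1.455, -0.758)
t=7.000: state=(1.000, -1.105)
t=7.500: state=(0.277, -1.896)
t=8.000: state=(-0.957, -2.821)
t=8.500: state=(-1.930, -0.755)
t=9.000: state=(-1.961, 0.340)
t=9.500: state=(-1.718, 0.598)
t=10.000: state=(-1.368, 0.815)
t=10.500: state=(-0.871, 1.227)
t=10.610: state=(-0.728, 1.374)
largest grid value and its neighbours: y(4.570)=2.83065, y(4.580)=2.83096, y(4.590)=2.82939
parabola through these three points peaks at t≈4.577 with y≈2.83106

max y = 2.831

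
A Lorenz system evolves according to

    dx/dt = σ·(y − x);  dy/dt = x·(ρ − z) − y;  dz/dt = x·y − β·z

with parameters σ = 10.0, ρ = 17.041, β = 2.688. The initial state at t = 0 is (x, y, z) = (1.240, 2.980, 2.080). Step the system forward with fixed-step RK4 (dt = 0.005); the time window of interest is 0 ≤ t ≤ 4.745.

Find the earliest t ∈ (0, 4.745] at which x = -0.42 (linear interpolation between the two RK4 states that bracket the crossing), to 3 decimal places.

t=0.000: state=(1.240, 2.980, 2.080)
step 1 (dt=0.005): k1=(17.400, 15.572, -1.896), k2=(17.354, 16.190, -1.704), k3=(17.371, 16.186, -1.703), k4=(17.341, 16.801, -1.507); state += dt/6·(k1+2k2+2k3+k4)
t=0.005: state=(1.327, 3.061, 2.071)
t=0.010: state=(1.414, 3.148, 2.065)
t=0.015: state=(1.500, 3.241, 2.061)
continuing one RK4 step at a time; state shown every 40 steps (Δt=0.2):
t=0.200: state=(6.756, 11.324, 5.661)
t=0.400: state=(11.983, 7.898, 26.293)
t=0.600: state=(1.561, -1.196, 17.160)
t=0.740: state=(-0.414, -1.037, 11.741)
next step: t=0.745: state=(-0.445, -1.043, 11.587) — x has crossed -0.42
linear interpolation between t=0.740 (-0.41413) and t=0.745 (-0.44464) → t≈0.741

t = 0.741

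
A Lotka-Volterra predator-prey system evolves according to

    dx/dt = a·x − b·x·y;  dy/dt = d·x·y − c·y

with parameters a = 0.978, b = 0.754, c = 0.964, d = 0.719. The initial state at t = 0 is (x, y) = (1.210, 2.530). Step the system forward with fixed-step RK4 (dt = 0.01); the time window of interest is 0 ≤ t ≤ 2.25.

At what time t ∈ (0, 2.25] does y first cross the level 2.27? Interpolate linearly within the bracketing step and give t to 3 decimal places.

t = 0.444

t=0.000: state=(1.210, 2.530)
step 1 (dt=0.01): k1=(-1.125, -0.238), k2=(-1.119, -0.248), k3=(-1.119, -0.248), k4=(-1.112, -0.258); state += dt/6·(k1+2k2+2k3+k4)
t=0.010: state=(1.199, 2.528)
t=0.020: state=(1.188, 2.525)
t=0.030: state=(1.177, 2.522)
continuing one RK4 step at a time; state shown every 10 steps (Δt=0.1):
t=0.100: state=(1.104, 2.497)
t=0.200: state=(1.010, 2.446)
t=0.300: state=(0.929, 2.381)
t=0.400: state=(0.858, 2.306)
t=0.440: state=(0.833, 2.273)
next step: t=0.450: state=(0.827, 2.265) — y has crossed 2.27
linear interpolation between t=0.440 (2.27322) and t=0.450 (2.26489) → t≈0.444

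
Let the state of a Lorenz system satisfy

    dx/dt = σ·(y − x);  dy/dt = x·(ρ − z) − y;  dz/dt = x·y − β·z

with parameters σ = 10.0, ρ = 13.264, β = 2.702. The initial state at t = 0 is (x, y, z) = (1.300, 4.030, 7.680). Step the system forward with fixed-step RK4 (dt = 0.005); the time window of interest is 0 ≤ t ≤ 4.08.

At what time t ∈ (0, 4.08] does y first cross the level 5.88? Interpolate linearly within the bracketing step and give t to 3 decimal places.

t=0.000: state=(1.300, 4.030, 7.680)
step 1 (dt=0.005): k1=(27.300, 3.229, -15.512), k2=(26.698, 3.655, -15.121), k3=(26.724, 3.644, -15.129), k4=(26.146, 4.066, -14.743); state += dt/6·(k1+2k2+2k3+k4)
t=0.005: state=(1.434, 4.048, 7.604)
t=0.010: state=(1.562, 4.071, 7.533)
t=0.015: state=(1.685, 4.097, 7.464)
t=0.140: state=(4.035, 5.799, 6.895)
next step: t=0.145: state=(4.124, 5.900, 6.921) — y has crossed 5.88
linear interpolation between t=0.140 (5.79919) and t=0.145 (5.89959) → t≈0.144

t = 0.144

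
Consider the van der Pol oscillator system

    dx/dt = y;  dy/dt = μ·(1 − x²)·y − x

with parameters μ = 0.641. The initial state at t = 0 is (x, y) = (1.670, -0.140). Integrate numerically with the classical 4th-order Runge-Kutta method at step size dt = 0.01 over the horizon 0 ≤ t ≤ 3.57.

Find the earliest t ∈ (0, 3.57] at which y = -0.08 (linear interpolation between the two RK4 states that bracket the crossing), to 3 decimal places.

t = 2.900

t=0.000: state=(1.670, -0.140)
step 1 (dt=0.01): k1=(-0.140, -1.509), k2=(-0.148, -1.500), k3=(-0.148, -1.500), k4=(-0.155, -1.491); state += dt/6·(k1+2k2+2k3+k4)
t=0.010: state=(1.669, -0.155)
t=0.020: state=(1.667, -0.170)
t=0.030: state=(1.665, -0.184)
continuing one RK4 step at a time; state shown every 20 steps (Δt=0.2):
t=0.200: state=(1.614, -0.409)
t=0.400: state=(1.510, -0.626)
t=0.600: state=(1.366, -0.815)
t=0.800: state=(1.185, -0.997)
t=1.000: state=(0.966, -1.191)
t=1.200: state=(0.707, -1.408)
t=1.400: state=(0.401, -1.654)
t=1.600: state=(0.044, -1.914)
t=1.800: state=(-0.362, -2.133)
t=2.000: state=(-0.799, -2.198)
t=2.200: state=(-1.223, -1.986)
t=2.400: state=(-1.574, -1.487)
t=2.600: state=(-1.809, -0.865)
t=2.800: state=(-1.924, -0.307)
t=2.890: state=(-1.942, -0.101)
next step: t=2.900: state=(-1.943, -0.080) — y has crossed -0.08
linear interpolation between t=2.890 (-0.10069) and t=2.900 (-0.07966) → t≈2.900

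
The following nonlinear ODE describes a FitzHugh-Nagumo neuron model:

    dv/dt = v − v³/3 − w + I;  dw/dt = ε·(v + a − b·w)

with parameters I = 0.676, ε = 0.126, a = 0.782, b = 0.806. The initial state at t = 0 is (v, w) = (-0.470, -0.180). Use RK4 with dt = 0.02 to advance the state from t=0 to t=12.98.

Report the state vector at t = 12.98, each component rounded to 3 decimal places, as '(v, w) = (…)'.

(v, w) = (-1.222, 1.468)

t=0.000: state=(-0.470, -0.180)
step 1 (dt=0.02): k1=(0.421, 0.058), k2=(0.423, 0.058), k3=(0.423, 0.058), k4=(0.426, 0.059); state += dt/6·(k1+2k2+2k3+k4)
t=0.020: state=(-0.462, -0.179)
t=0.040: state=(-0.453, -0.178)
t=0.060: state=(-0.444, -0.176)
continuing one RK4 step at a time; state shown every 25 steps (Δt=0.5):
t=0.500: state=(-0.218, -0.145)
t=1.000: state=(0.159, -0.092)
t=1.500: state=(0.718, -0.013)
t=2.000: state=(1.350, 0.100)
t=2.500: state=(1.734, 0.239)
t=3.000: state=(1.840, 0.386)
t=3.500: state=(1.831, 0.528)
t=4.000: state=(1.787, 0.661)
t=4.500: state=(1.734, 0.785)
t=5.000: state=(1.676, 0.899)
t=5.500: state=(1.617, 1.003)
t=6.000: state=(1.556, 1.099)
t=6.500: state=(1.494, 1.186)
t=7.000: state=(1.429, 1.265)
t=7.500: state=(1.361, 1.337)
t=8.000: state=(1.289, 1.400)
t=8.500: state=(1.212, 1.455)
t=9.000: state=(1.127, 1.503)
t=9.500: state=(1.033, 1.543)
t=10.000: state=(0.924, 1.575)
t=10.500: state=(0.792, 1.598)
t=11.000: state=(0.622, 1.610)
t=11.500: state=(0.386, 1.610)
t=12.000: state=(0.031, 1.592)
t=12.500: state=(-0.526, 1.547)
t=12.980: state=(-1.222, 1.468)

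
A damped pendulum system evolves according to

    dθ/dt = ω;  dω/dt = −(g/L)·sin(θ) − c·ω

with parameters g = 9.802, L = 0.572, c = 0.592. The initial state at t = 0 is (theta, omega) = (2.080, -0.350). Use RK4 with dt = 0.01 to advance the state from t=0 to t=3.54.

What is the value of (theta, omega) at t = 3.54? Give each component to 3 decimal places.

t=0.000: state=(2.080, -0.350)
step 1 (dt=0.01): k1=(-0.350, -14.755), k2=(-0.424, -14.726), k3=(-0.424, -14.729), k4=(-0.497, -14.703); state += dt/6·(k1+2k2+2k3+k4)
t=0.010: state=(2.076, -0.497)
t=0.020: state=(2.070, -0.644)
t=0.030: state=(2.063, -0.791)
continuing one RK4 step at a time; state shown every 20 steps (Δt=0.2):
t=0.200: state=(1.716, -3.303)
t=0.400: state=(0.773, -5.916)
t=0.600: state=(-0.454, -5.688)
t=0.800: state=(-1.298, -2.522)
t=1.000: state=(-1.449, 0.957)
t=1.200: state=(-0.950, 3.878)
t=1.400: state=(-0.022, 4.924)
t=1.600: state=(0.815, 3.046)
t=1.800: state=(1.119, -0.040)
t=2.000: state=(0.823, -2.768)
t=2.200: state=(0.116, -3.926)
t=2.400: state=(-0.580, -2.671)
t=2.600: state=(-0.867, -0.133)
t=2.800: state=(-0.649, 2.184)
t=3.000: state=(-0.087, 3.117)
t=3.200: state=(0.464, 2.100)
t=3.400: state=(0.682, 0.018)
t=3.540: state=(0.583, -1.373)

(theta, omega) = (0.583, -1.373)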